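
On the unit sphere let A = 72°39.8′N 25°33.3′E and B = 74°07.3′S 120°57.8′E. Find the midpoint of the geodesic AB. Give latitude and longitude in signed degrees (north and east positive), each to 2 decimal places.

The central angle between A and B is δ = 2.7540 rad.
With f = 0.5, the slerp weights are sin((1−f)δ)/sin δ = 2.5964 and sin(fδ)/sin δ = 2.5964.
Weighted sum of the unit vectors: (2.5964)·(0.2688,0.1285,0.9546) + (2.5964)·(-0.1408,0.2346,-0.9618) = (0.3325, 0.9429, -0.0189).
Converting back: φ = atan2(z, √(x²+y²)) = -1.08°, λ = atan2(y, x) = 70.57°.

-1.08°, 70.57°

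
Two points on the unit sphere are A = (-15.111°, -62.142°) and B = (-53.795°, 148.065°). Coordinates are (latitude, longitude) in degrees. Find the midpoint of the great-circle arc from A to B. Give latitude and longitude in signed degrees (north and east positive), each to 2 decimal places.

-63.02°, -95.30°

The central angle between A and B is δ = 1.8572 rad.
With f = 0.5, the slerp weights are sin((1−f)δ)/sin δ = 0.8348 and sin(fδ)/sin δ = 0.8348.
Weighted sum of the unit vectors: (0.8348)·(0.4511,-0.8535,-0.2607) + (0.8348)·(-0.5013,0.3124,-0.8069) = (-0.0419, -0.4517, -0.8912).
Converting back: φ = atan2(z, √(x²+y²)) = -63.02°, λ = atan2(y, x) = -95.30°.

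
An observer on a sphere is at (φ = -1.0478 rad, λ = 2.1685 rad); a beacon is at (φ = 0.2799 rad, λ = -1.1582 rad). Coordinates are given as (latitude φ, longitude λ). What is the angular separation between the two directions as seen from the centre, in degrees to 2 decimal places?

135.33°

With latitudes φ₁ = -60.035°, φ₂ = 16.037° and longitude difference Δλ = 169.394°:
Haversine: a = sin²(Δφ/2) + cos φ₁ cos φ₂ sin²(Δλ/2) = 0.3796 + (0.4995)(0.9611)(0.9915) = 0.85559.
Central angle c = 2·arcsin(√a) = 2.36196 rad.
So the angular separation is 135.33°.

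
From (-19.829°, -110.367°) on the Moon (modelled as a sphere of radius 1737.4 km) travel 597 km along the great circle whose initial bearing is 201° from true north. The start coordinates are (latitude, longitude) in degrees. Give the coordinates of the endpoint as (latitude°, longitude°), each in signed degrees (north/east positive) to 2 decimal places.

-37.97°, -119.18°

Angular distance δ = d/R = 597/1737.4 = 0.34362 rad; initial bearing θ = 3.5081 rad.
sin φ₂ = sin φ₁ cos δ + cos φ₁ sin δ cos θ = (-0.3392)(0.9415) + (0.9407)(0.3369)(-0.9336) = -0.6153, so φ₂ = -37.97°.
Δλ = atan2(sin θ sin δ cos φ₁, cos δ − sin φ₁ sin φ₂) = atan2(-0.1136, 0.7328) = -8.810°.
λ₂ = -110.367° − 8.810° = -119.18°.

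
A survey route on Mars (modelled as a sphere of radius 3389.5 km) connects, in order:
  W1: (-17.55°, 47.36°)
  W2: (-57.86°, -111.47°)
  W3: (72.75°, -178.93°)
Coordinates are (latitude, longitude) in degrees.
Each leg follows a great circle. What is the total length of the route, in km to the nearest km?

Leg W1→W2: central angle 1.7902 rad, distance 6068.0 km.
Leg W2→W3: central angle 2.4161 rad, distance 8189.5 km.
Total: 6068.0 + 8189.5 ≈ 14257 km.

14257 km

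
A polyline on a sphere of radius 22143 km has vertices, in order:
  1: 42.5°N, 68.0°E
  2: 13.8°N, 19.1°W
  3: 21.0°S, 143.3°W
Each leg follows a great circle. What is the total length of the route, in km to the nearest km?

Leg 1→2: central angle 1.3721 rad, distance 30382.8 km.
Leg 2→3: central angle 2.2082 rad, distance 48895.5 km.
Total: 30382.8 + 48895.5 ≈ 79278 km.

79278 km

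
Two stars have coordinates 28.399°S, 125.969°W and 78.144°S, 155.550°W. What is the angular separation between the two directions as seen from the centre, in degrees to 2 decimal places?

51.49°

With latitudes φ₁ = -28.399°, φ₂ = -78.144° and longitude difference Δλ = -29.581°:
cos c = sin φ₁ sin φ₂ + cos φ₁ cos φ₂ cos Δλ = (-0.4756)(-0.9787) + (0.8797)(0.2055)(0.8697) = 0.62263,
so c = arccos(0.62263) = 0.89869 rad.
So the angular separation is 51.49°.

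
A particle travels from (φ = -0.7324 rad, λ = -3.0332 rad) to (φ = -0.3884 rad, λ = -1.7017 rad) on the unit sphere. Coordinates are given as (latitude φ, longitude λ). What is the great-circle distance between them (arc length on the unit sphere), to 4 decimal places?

With latitudes φ₁ = -41.963°, φ₂ = -22.254° and longitude difference Δλ = 76.289°:
cos c = sin φ₁ sin φ₂ + cos φ₁ cos φ₂ cos Δλ = (-0.6687)(-0.3787) + (0.7436)(0.9255)(0.2370) = 0.41634,
so c = arccos(0.41634) = 1.14138 rad.
On the unit sphere the arc length equals the central angle: 1.1414.

1.1414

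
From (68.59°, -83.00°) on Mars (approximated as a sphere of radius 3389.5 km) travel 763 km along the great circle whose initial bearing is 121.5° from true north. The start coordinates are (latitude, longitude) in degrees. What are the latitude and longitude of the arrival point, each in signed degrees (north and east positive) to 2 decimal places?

59.87°, -60.72°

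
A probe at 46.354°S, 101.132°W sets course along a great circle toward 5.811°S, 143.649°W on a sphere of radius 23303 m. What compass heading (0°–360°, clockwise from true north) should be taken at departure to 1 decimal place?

304.4°

Δλ = -42.517° = -0.7421 rad.
y = sin Δλ · cos φ₂ = (-0.6758)(0.9949) = -0.6723
x = cos φ₁ sin φ₂ − sin φ₁ cos φ₂ cos Δλ = (0.6902)(-0.1012) − (-0.7236)(0.9949)(0.7371) = 0.4607
θ = atan2(y, x) = -55.58°; adding 360° gives 304.4°.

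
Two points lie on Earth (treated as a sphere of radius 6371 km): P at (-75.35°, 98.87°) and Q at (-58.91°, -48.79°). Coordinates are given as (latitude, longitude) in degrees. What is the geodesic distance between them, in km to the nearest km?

Let φ₁ = -1.3151 rad, φ₂ = -1.0282 rad, and Δλ = -2.5772 rad.
Haversine: a = sin²(Δφ/2) + cos φ₁ cos φ₂ sin²(Δλ/2) = 0.0204 + (0.2529)(0.5164)(0.9224) = 0.14091.
Central angle c = 2·arcsin(√a) = 0.76962 rad.
Distance = R·c = 6371 × 0.7696 ≈ 4903 km.

4903 km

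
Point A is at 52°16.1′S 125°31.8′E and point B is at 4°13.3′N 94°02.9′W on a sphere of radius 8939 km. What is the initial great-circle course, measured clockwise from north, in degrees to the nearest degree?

With φ₁ = -0.9123, φ₂ = 0.0737, Δλ = 2.4508 rad, the forward-azimuth formula gives
θ = atan2( sin Δλ cos φ₂ , cos φ₁ sin φ₂ − sin φ₁ cos φ₂ cos Δλ ) = atan2(0.6354, -0.5629) = 131.54°.
So the initial bearing is 132°.

132°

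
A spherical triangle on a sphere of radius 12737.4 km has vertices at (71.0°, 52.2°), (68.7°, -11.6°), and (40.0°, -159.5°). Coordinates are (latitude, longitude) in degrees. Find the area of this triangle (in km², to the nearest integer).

39595761 km²

Side lengths (central angles): a = 1.1991, b = 1.1641, c = 0.3677 rad; semiperimeter s = 1.3655.
By l'Huilier's theorem, tan(E/4) = √[tan(s/2) tan((s−a)/2) tan((s−b)/2) tan((s−c)/2)], giving spherical excess E = 0.2441 rad.
Area = E·R² = 0.2441 × (12737.4)² ≈ 39595761 km².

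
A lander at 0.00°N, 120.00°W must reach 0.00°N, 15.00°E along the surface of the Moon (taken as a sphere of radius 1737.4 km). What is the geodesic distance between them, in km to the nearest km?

4094 km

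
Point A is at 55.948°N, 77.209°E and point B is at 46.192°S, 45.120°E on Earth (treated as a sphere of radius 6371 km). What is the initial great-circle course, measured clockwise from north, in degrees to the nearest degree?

With φ₁ = 0.9765, φ₂ = -0.8062, Δλ = -0.5601 rad, the forward-azimuth formula gives
θ = atan2( sin Δλ cos φ₂ , cos φ₁ sin φ₂ − sin φ₁ cos φ₂ cos Δλ ) = atan2(-0.3677, -0.8900) = -157.55°.
Adding 360° brings this into [0°, 360°): 202°.

202°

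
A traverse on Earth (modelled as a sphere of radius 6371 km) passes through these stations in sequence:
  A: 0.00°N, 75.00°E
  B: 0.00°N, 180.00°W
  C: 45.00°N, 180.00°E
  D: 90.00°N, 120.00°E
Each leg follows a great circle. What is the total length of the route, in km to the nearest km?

Leg A→B: central angle 1.8326 rad, distance 11675.5 km.
Leg B→C: central angle 0.7854 rad, distance 5003.8 km.
Leg C→D: central angle 0.7854 rad, distance 5003.8 km.
Total: 11675.5 + 5003.8 + 5003.8 ≈ 21683 km.

21683 km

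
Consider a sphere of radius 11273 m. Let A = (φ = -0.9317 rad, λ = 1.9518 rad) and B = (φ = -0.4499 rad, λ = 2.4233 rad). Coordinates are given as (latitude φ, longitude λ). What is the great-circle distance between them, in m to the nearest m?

Let φ₁ = -0.9317 rad, φ₂ = -0.4499 rad, and Δλ = 0.4715 rad.
cos c = sin φ₁ sin φ₂ + cos φ₁ cos φ₂ cos Δλ = (-0.8026)(-0.4349) + (0.5965)(0.9005)(0.8909) = 0.82756,
so c = arccos(0.82756) = 0.59606 rad.
Distance = R·c = 11273 × 0.5961 ≈ 6719 m.

6719 m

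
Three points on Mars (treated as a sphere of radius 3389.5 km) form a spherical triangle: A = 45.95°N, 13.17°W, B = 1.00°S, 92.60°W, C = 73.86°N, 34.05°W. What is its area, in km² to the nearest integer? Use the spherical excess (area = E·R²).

Side lengths (central angles): a = 1.4422, b = 0.5136, c = 1.4556 rad; semiperimeter s = 1.7057.
By l'Huilier's theorem, tan(E/4) = √[tan(s/2) tan((s−a)/2) tan((s−b)/2) tan((s−c)/2)], giving spherical excess E = 0.4530 rad.
Area = E·R² = 0.4530 × (3389.5)² ≈ 5204369 km².

5204369 km²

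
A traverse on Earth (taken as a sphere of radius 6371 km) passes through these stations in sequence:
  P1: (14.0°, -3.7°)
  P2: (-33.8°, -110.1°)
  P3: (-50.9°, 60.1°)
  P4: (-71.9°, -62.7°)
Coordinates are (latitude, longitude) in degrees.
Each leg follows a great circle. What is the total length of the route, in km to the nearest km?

28570 km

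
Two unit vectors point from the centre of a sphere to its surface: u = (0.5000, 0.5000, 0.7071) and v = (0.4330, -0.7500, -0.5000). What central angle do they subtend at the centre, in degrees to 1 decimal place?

u·v = -0.5121; |u| = 1.0000, |v| = 1.0000.
cos θ = (u·v)/(|u||v|) = -0.5121, so θ = 120.8°.

120.8°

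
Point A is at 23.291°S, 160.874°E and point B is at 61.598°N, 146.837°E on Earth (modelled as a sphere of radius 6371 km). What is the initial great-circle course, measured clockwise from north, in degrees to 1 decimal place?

353.4°

Δλ = -14.037° = -0.2450 rad.
y = sin Δλ · cos φ₂ = (-0.2425)(0.4757) = -0.1154
x = cos φ₁ sin φ₂ − sin φ₁ cos φ₂ cos Δλ = (0.9185)(0.8796) − (-0.3954)(0.4757)(0.9701) = 0.9904
θ = atan2(y, x) = -6.64°; adding 360° gives 353.4°.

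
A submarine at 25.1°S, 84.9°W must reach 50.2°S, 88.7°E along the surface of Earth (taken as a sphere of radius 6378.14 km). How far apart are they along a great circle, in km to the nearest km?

In radians: φ₁ = -0.4381, φ₂ = -0.8762, Δλ = 173.600° = 3.0299 rad.
Haversine: a = sin²(Δφ/2) + cos φ₁ cos φ₂ sin²(Δλ/2) = 0.0472 + (0.9056)(0.6401)(0.9969) = 0.62507.
Central angle c = 2·arcsin(√a) = 1.82363 rad.
Distance = R·c = 6378.14 × 1.8236 ≈ 11631 km.

11631 km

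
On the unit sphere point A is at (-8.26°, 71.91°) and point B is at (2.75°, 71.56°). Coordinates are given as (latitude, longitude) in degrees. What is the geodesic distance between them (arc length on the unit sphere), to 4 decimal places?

In radians: φ₁ = -0.1442, φ₂ = 0.0480, Δλ = -0.350° = -0.0061 rad.
cos c = sin φ₁ sin φ₂ + cos φ₁ cos φ₂ cos Δλ = (-0.1437)(0.0480) + (0.9896)(0.9988)(1.0000) = 0.98158,
so c = arccos(0.98158) = 0.19226 rad.
On the unit sphere the arc length equals the central angle: 0.1923.

0.1923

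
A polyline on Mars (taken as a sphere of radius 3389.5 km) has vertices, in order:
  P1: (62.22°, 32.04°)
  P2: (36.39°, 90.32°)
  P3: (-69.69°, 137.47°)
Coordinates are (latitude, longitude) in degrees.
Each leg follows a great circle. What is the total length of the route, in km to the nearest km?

9185 km

Leg P1→P2: central angle 0.7639 rad, distance 2589.1 km.
Leg P2→P3: central angle 1.9459 rad, distance 6595.6 km.
Total: 2589.1 + 6595.6 ≈ 9185 km.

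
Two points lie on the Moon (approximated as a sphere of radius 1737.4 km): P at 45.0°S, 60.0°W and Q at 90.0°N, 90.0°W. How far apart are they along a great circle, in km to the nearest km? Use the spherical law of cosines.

In radians: φ₁ = -0.7854, φ₂ = 1.5708, Δλ = -30.000° = -0.5236 rad.
cos c = sin φ₁ sin φ₂ + cos φ₁ cos φ₂ cos Δλ = (-0.7071)(1.0000) + (0.7071)(0.0000)(0.8660) = -0.70711,
so c = arccos(-0.70711) = 2.35619 rad.
Distance = R·c = 1737.4 × 2.3562 ≈ 4094 km.

4094 km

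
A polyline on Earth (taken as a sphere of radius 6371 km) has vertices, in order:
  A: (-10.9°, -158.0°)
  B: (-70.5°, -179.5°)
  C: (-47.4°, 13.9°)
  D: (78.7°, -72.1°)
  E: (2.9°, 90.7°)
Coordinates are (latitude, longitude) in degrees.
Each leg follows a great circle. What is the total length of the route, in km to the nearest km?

Leg A→B: central angle 1.0665 rad, distance 6794.4 km.
Leg B→C: central angle 1.0769 rad, distance 6860.8 km.
Leg C→D: central angle 2.3640 rad, distance 15060.8 km.
Leg D→E: central angle 1.7086 rad, distance 10885.3 km.
Total: 6794.4 + 6860.8 + 15060.8 + 10885.3 ≈ 39601 km.

39601 km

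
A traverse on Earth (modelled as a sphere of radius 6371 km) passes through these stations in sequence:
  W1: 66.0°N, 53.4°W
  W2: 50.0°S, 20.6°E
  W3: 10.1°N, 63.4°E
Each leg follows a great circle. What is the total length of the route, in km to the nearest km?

22196 km

Leg W1→W2: central angle 2.2495 rad, distance 14331.3 km.
Leg W2→W3: central angle 1.2345 rad, distance 7865.1 km.
Total: 14331.3 + 7865.1 ≈ 22196 km.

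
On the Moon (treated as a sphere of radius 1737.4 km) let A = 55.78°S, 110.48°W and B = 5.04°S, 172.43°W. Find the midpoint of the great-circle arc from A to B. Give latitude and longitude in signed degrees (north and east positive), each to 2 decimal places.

-34.03°, -150.94°

The central angle between A and B is δ = 1.2281 rad.
With f = 0.5, the slerp weights are sin((1−f)δ)/sin δ = 0.6117 and sin(fδ)/sin δ = 0.6117.
Weighted sum of the unit vectors: (0.6117)·(-0.1968,-0.5268,-0.8269) + (0.6117)·(-0.9875,-0.1312,-0.0879) = (-0.7244, -0.4026, -0.5596).
Converting back: φ = atan2(z, √(x²+y²)) = -34.03°, λ = atan2(y, x) = -150.94°.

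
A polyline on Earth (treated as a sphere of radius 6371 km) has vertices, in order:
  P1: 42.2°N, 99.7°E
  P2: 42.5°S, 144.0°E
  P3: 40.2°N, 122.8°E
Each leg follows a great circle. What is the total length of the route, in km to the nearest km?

19849 km

Leg P1→P2: central angle 1.6337 rad, distance 10408.6 km.
Leg P2→P3: central angle 1.4817 rad, distance 9440.1 km.
Total: 10408.6 + 9440.1 ≈ 19849 km.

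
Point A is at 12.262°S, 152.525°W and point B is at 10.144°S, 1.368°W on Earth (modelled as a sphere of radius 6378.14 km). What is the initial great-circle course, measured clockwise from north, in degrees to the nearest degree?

With φ₁ = -0.2140, φ₂ = -0.1770, Δλ = 2.6382 rad, the forward-azimuth formula gives
θ = atan2( sin Δλ cos φ₂ , cos φ₁ sin φ₂ − sin φ₁ cos φ₂ cos Δλ ) = atan2(0.4749, -0.3552) = 126.80°.
So the initial bearing is 127°.

127°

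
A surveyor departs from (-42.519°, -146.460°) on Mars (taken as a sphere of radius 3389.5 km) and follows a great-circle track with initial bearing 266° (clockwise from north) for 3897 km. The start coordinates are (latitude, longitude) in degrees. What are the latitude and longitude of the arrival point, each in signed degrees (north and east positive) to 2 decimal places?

-18.85°, 139.38°

Angular distance δ = d/R = 3897/3389.5 = 1.14973 rad; initial bearing θ = 4.6426 rad.
sin φ₂ = sin φ₁ cos δ + cos φ₁ sin δ cos θ = (-0.6758)(0.4087) + (0.7371)(0.9127)(-0.0698) = -0.3232, so φ₂ = -18.85°.
Δλ = atan2(sin θ sin δ cos φ₁, cos δ − sin φ₁ sin φ₂) = atan2(-0.6710, 0.1903) = -74.165°.
λ₂ = -146.460° − 74.165° = -220.62° → 139.38° after wrapping to (−180°, 180°].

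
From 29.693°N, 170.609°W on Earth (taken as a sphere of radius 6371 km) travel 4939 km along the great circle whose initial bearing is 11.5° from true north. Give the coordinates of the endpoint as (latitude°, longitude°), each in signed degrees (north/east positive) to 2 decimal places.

71.73°, -144.18°

Angular distance δ = d/R = 4939/6371 = 0.77523 rad; initial bearing θ = 0.2007 rad.
sin φ₂ = sin φ₁ cos δ + cos φ₁ sin δ cos θ = (0.4954)(0.7143) + (0.8687)(0.6999)(0.9799) = 0.9496, so φ₂ = 71.73°.
Δλ = atan2(sin θ sin δ cos φ₁, cos δ − sin φ₁ sin φ₂) = atan2(0.1212, 0.2439) = 26.428°.
λ₂ = -170.609° + 26.428° = -144.18°.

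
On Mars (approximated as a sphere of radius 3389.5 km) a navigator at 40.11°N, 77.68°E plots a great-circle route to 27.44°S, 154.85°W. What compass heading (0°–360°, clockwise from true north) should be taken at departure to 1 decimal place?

Δλ = 127.470° = 2.2248 rad.
y = sin Δλ · cos φ₂ = (0.7937)(0.8875) = 0.7044
x = cos φ₁ sin φ₂ − sin φ₁ cos φ₂ cos Δλ = (0.7648)(-0.4608) − (0.6443)(0.8875)(-0.6083) = -0.0046
θ = atan2(y, x) = 90.37°, so the bearing is 90.4°.

90.4°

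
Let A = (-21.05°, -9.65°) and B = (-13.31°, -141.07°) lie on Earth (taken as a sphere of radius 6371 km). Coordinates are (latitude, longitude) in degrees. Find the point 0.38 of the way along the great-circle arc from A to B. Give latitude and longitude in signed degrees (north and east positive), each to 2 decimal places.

The central angle between A and B is δ = 2.1155 rad.
With f = 0.38, the slerp weights are sin((1−f)δ)/sin δ = 1.1301 and sin(fδ)/sin δ = 0.8419.
Weighted sum of the unit vectors: (1.1301)·(0.9201,-0.1564,-0.3592) + (0.8419)·(-0.7570,-0.6115,-0.2302) = (0.4025, -0.6916, -0.5997).
Converting back: φ = atan2(z, √(x²+y²)) = -36.85°, λ = atan2(y, x) = -59.80°.

-36.85°, -59.80°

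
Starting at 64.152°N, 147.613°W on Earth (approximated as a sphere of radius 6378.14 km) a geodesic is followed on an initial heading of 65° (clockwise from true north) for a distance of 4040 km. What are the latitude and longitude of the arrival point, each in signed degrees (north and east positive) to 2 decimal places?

56.56°, -70.86°

Angular distance δ = d/R = 4040/6378.14 = 0.63341 rad; initial bearing θ = 1.1345 rad.
sin φ₂ = sin φ₁ cos δ + cos φ₁ sin δ cos θ = (0.9000)(0.8060) + (0.4360)(0.5919)(0.4226) = 0.8344, so φ₂ = 56.56°.
Δλ = atan2(sin θ sin δ cos φ₁, cos δ − sin φ₁ sin φ₂) = atan2(0.2339, 0.0551) = 76.753°.
λ₂ = -147.613° + 76.753° = -70.86°.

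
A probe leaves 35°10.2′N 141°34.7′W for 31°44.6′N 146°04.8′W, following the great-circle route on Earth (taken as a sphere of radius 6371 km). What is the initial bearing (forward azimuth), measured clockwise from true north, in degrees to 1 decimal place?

228.9°

Δλ = -4.502° = -0.0786 rad.
y = sin Δλ · cos φ₂ = (-0.0785)(0.8504) = -0.0667
x = cos φ₁ sin φ₂ − sin φ₁ cos φ₂ cos Δλ = (0.8174)(0.5261) − (0.5760)(0.8504)(0.9969) = -0.0583
θ = atan2(y, x) = -131.12°; adding 360° gives 228.9°.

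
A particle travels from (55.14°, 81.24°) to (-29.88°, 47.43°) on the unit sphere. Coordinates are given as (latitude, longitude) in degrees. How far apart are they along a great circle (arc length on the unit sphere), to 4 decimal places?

In radians: φ₁ = 0.9624, φ₂ = -0.5215, Δλ = -33.810° = -0.5901 rad.
cos c = sin φ₁ sin φ₂ + cos φ₁ cos φ₂ cos Δλ = (0.8206)(-0.4982) + (0.5716)(0.8671)(0.8309) = 0.00300,
so c = arccos(0.00300) = 1.56780 rad.
On the unit sphere the arc length equals the central angle: 1.5678.

1.5678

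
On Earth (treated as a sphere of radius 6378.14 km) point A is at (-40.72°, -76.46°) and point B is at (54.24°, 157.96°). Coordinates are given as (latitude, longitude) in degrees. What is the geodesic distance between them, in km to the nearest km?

15798 km

With latitudes φ₁ = -40.720°, φ₂ = 54.240° and longitude difference Δλ = -125.580°:
cos c = sin φ₁ sin φ₂ + cos φ₁ cos φ₂ cos Δλ = (-0.6524)(0.8115) + (0.7579)(0.5844)(-0.5818) = -0.78708,
so c = arccos(-0.78708) = 2.47686 rad.
Distance = R·c = 6378.14 × 2.4769 ≈ 15798 km.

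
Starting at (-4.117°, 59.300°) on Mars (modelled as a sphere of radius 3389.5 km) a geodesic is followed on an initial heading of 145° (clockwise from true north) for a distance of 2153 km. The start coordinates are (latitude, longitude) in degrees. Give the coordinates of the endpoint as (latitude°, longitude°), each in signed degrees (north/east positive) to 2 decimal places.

Angular distance δ = d/R = 2153/3389.5 = 0.63520 rad; initial bearing θ = 2.5307 rad.
sin φ₂ = sin φ₁ cos δ + cos φ₁ sin δ cos θ = (-0.0718)(0.8050) + (0.9974)(0.5933)(-0.8192) = -0.5426, so φ₂ = -32.86°.
Δλ = atan2(sin θ sin δ cos φ₁, cos δ − sin φ₁ sin φ₂) = atan2(0.3394, 0.7660) = 23.900°.
λ₂ = 59.300° + 23.900° = 83.20°.

-32.86°, 83.20°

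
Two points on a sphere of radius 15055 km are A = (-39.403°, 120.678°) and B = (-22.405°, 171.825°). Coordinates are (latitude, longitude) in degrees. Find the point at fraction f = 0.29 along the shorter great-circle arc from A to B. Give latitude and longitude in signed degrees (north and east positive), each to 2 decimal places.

-36.81°, 137.47°

Central angle δ = 0.8092 rad. Interpolating on the sphere with fraction f = 0.29:
P = [sin((1−f)δ)·A + sin(fδ)·B] / sin δ = 0.7509·A + 0.3213·B in Cartesian coordinates,
giving P = (-0.5900, 0.5412, -0.5991), i.e. latitude -36.81°, longitude 137.47°.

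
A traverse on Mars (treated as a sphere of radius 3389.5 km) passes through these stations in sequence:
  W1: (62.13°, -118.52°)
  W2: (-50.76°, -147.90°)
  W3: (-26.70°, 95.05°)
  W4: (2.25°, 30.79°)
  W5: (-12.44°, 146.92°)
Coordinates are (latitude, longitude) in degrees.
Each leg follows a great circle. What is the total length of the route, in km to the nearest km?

22736 km

Leg W1→W2: central angle 2.0120 rad, distance 6819.6 km.
Leg W2→W3: central angle 1.4797 rad, distance 5015.3 km.
Leg W3→W4: central angle 1.1917 rad, distance 4039.4 km.
Leg W4→W5: central angle 2.0244 rad, distance 6861.7 km.
Total: 6819.6 + 5015.3 + 4039.4 + 6861.7 ≈ 22736 km.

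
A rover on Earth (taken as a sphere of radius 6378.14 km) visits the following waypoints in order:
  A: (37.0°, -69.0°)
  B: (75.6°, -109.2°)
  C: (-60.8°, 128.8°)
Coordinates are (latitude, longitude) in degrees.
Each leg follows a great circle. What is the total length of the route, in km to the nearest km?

22064 km

Leg A→B: central angle 0.7457 rad, distance 4756.2 km.
Leg B→C: central angle 2.7136 rad, distance 17307.6 km.
Total: 4756.2 + 17307.6 ≈ 22064 km.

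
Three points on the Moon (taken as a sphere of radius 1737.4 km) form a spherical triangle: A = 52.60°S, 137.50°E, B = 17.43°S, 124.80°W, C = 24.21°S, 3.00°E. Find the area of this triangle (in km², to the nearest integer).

5545842 km²

Side lengths (central angles): a = 1.9938, b = 1.6333, c = 1.4098 rad; semiperimeter s = 2.5185.
By l'Huilier's theorem, tan(E/4) = √[tan(s/2) tan((s−a)/2) tan((s−b)/2) tan((s−c)/2)], giving spherical excess E = 1.8372 rad.
Area = E·R² = 1.8372 × (1737.4)² ≈ 5545842 km².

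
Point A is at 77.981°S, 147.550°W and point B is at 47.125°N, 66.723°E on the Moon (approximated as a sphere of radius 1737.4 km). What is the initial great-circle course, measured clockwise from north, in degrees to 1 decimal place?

224.0°

Δλ = -145.727° = -2.5434 rad.
y = sin Δλ · cos φ₂ = (-0.5631)(0.6804) = -0.3832
x = cos φ₁ sin φ₂ − sin φ₁ cos φ₂ cos Δλ = (0.2082)(0.7328) − (-0.9781)(0.6804)(-0.8264) = -0.3973
θ = atan2(y, x) = -136.04°; adding 360° gives 224.0°.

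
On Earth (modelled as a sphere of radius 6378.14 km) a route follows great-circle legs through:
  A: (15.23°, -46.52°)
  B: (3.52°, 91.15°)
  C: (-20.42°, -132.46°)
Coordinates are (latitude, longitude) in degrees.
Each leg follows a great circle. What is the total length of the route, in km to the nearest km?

Leg A→B: central angle 2.3404 rad, distance 14927.3 km.
Leg B→C: central angle 2.3444 rad, distance 14952.7 km.
Total: 14927.3 + 14952.7 ≈ 29880 km.

29880 km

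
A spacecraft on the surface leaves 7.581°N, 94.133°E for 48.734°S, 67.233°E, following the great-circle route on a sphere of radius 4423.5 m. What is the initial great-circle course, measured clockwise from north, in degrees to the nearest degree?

Δλ = -26.900° = -0.4695 rad.
y = sin Δλ · cos φ₂ = (-0.4524)(0.6596) = -0.2984
x = cos φ₁ sin φ₂ − sin φ₁ cos φ₂ cos Δλ = (0.9913)(-0.7517) − (0.1319)(0.6596)(0.8918) = -0.8227
θ = atan2(y, x) = -160.06°; adding 360° gives 200°.

200°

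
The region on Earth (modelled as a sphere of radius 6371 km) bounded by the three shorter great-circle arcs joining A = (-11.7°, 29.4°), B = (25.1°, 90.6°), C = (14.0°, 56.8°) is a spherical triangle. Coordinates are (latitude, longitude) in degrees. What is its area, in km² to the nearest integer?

Side lengths (central angles): a = 0.5867, b = 0.6526, c = 1.2226 rad; semiperimeter s = 1.2310.
By l'Huilier's theorem, tan(E/4) = √[tan(s/2) tan((s−a)/2) tan((s−b)/2) tan((s−c)/2)], giving spherical excess E = 0.0684 rad.
Area = E·R² = 0.0684 × (6371)² ≈ 2778234 km².

2778234 km²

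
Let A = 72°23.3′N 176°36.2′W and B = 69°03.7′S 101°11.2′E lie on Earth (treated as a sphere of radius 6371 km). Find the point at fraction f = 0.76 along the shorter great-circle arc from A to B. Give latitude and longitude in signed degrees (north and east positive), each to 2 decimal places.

-35.96°, 128.15°

Central angle δ = 2.6373 rad. Interpolating on the sphere with fraction f = 0.76:
P = [sin((1−f)δ)·A + sin(fδ)·B] / sin δ = 1.2243·A + 1.8782·B in Cartesian coordinates,
giving P = (-0.5000, 0.6365, -0.5873), i.e. latitude -35.96°, longitude 128.15°.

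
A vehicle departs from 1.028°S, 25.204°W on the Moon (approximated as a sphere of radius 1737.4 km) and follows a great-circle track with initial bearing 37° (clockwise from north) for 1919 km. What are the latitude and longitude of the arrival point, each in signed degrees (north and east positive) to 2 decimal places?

44.85°, 24.10°

Angular distance δ = d/R = 1919/1737.4 = 1.10452 rad; initial bearing θ = 0.6458 rad.
sin φ₂ = sin φ₁ cos δ + cos φ₁ sin δ cos θ = (-0.0179)(0.4496) + (0.9998)(0.8933)(0.7986) = 0.7052, so φ₂ = 44.85°.
Δλ = atan2(sin θ sin δ cos φ₁, cos δ − sin φ₁ sin φ₂) = atan2(0.5375, 0.4622) = 49.306°.
λ₂ = -25.204° + 49.306° = 24.10°.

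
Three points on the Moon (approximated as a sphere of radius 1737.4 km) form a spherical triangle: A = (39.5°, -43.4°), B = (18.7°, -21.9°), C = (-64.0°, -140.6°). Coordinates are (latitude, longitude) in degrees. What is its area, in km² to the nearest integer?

2634471 km²

Side lengths (central angles): a = 2.0801, b = 2.2320, c = 0.4865 rad; semiperimeter s = 2.3993.
By l'Huilier's theorem, tan(E/4) = √[tan(s/2) tan((s−a)/2) tan((s−b)/2) tan((s−c)/2)], giving spherical excess E = 0.8728 rad.
Area = E·R² = 0.8728 × (1737.4)² ≈ 2634471 km².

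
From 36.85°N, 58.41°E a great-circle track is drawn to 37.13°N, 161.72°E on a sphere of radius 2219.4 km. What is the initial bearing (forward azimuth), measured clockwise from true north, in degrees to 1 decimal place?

52.6°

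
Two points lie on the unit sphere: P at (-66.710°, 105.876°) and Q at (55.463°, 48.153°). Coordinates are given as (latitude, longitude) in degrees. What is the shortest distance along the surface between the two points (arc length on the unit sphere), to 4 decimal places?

2.2613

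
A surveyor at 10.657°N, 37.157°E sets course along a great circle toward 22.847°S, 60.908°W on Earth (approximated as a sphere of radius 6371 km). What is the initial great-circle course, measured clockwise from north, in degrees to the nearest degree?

Δλ = -98.065° = -1.7116 rad.
y = sin Δλ · cos φ₂ = (-0.9901)(0.9215) = -0.9124
x = cos φ₁ sin φ₂ − sin φ₁ cos φ₂ cos Δλ = (0.9828)(-0.3883) − (0.1849)(0.9215)(-0.1403) = -0.3577
θ = atan2(y, x) = -111.40°; adding 360° gives 249°.

249°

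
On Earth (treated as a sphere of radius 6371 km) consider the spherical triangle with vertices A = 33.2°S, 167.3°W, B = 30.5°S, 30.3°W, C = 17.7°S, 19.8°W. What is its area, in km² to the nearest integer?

Side lengths (central angles): a = 0.2787, b = 2.1011, c = 1.8228 rad; semiperimeter s = 2.1014.
By l'Huilier's theorem, tan(E/4) = √[tan(s/2) tan((s−a)/2) tan((s−b)/2) tan((s−c)/2)], giving spherical excess E = 0.0232 rad.
Area = E·R² = 0.0232 × (6371)² ≈ 943507 km².

943507 km²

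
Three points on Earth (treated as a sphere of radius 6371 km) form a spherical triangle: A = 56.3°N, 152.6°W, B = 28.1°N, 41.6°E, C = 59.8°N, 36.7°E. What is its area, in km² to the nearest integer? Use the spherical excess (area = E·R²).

4185579 km²

Side lengths (central angles): a = 0.5563, b = 1.1112, c = 1.6535 rad; semiperimeter s = 1.6605.
By l'Huilier's theorem, tan(E/4) = √[tan(s/2) tan((s−a)/2) tan((s−b)/2) tan((s−c)/2)], giving spherical excess E = 0.1031 rad.
Area = E·R² = 0.1031 × (6371)² ≈ 4185579 km².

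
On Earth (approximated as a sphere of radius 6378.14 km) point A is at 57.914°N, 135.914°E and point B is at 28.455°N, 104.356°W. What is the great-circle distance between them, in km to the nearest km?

In radians: φ₁ = 1.0108, φ₂ = 0.4966, Δλ = 119.730° = 2.0897 rad.
cos c = sin φ₁ sin φ₂ + cos φ₁ cos φ₂ cos Δλ = (0.8473)(0.4765) + (0.5312)(0.8792)(-0.4959) = 0.17209,
so c = arccos(0.17209) = 1.39785 rad.
Distance = R·c = 6378.14 × 1.3978 ≈ 8916 km.

8916 km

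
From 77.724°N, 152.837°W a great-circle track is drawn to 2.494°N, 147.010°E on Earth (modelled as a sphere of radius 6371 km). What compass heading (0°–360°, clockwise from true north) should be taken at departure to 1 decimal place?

Δλ = -60.153° = -1.0499 rad.
y = sin Δλ · cos φ₂ = (-0.8674)(0.9991) = -0.8665
x = cos φ₁ sin φ₂ − sin φ₁ cos φ₂ cos Δλ = (0.2126)(0.0435) − (0.9771)(0.9991)(0.4977) = -0.4766
θ = atan2(y, x) = -118.81°; adding 360° gives 241.2°.

241.2°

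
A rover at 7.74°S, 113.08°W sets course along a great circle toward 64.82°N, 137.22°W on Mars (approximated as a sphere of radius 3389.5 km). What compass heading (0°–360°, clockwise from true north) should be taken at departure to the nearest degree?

Δλ = -24.140° = -0.4213 rad.
y = sin Δλ · cos φ₂ = (-0.4090)(0.4255) = -0.1740
x = cos φ₁ sin φ₂ − sin φ₁ cos φ₂ cos Δλ = (0.9909)(0.9050) − (-0.1347)(0.4255)(0.9125) = 0.9490
θ = atan2(y, x) = -10.39°; adding 360° gives 350°.

350°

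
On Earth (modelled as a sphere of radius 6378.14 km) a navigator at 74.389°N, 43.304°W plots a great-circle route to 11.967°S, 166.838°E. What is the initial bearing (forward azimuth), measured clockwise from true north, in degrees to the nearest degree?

327°

Δλ = -149.858° = -2.6155 rad.
y = sin Δλ · cos φ₂ = (-0.5021)(0.9783) = -0.4912
x = cos φ₁ sin φ₂ − sin φ₁ cos φ₂ cos Δλ = (0.2691)(-0.2073) − (0.9631)(0.9783)(-0.8648) = 0.7590
θ = atan2(y, x) = -32.91°; adding 360° gives 327°.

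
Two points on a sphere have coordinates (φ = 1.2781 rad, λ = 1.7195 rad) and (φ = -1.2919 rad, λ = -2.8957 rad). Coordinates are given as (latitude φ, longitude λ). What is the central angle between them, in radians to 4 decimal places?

In radians: φ₁ = 1.2781, φ₂ = -1.2919, Δλ = 95.569° = 1.6680 rad.
cos c = sin φ₁ sin φ₂ + cos φ₁ cos φ₂ cos Δλ = (0.9575)(-0.9614) + (0.2885)(0.2753)(-0.0970) = -0.92818,
so c = arccos(-0.92818) = 2.76029 rad.
So the angular separation is 2.7603 rad.

2.7603 rad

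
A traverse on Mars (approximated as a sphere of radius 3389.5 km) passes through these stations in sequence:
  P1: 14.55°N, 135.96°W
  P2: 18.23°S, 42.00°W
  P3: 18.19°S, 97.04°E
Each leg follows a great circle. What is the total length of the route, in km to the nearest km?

Leg P1→P2: central angle 1.7134 rad, distance 5807.4 km.
Leg P2→P3: central angle 2.1942 rad, distance 7437.1 km.
Total: 5807.4 + 7437.1 ≈ 13245 km.

13245 km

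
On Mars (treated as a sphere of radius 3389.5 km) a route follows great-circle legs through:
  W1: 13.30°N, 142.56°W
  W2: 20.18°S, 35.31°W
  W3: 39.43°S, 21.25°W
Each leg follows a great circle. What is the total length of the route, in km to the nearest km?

7881 km

Leg W1→W2: central angle 1.9286 rad, distance 6537.0 km.
Leg W2→W3: central angle 0.3966 rad, distance 1344.4 km.
Total: 6537.0 + 1344.4 ≈ 7881 km.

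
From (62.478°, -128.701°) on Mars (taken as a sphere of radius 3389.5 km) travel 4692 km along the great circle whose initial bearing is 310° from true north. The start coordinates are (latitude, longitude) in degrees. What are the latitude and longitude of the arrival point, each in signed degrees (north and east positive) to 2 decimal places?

27.15°, 109.08°

Angular distance δ = d/R = 4692/3389.5 = 1.38427 rad; initial bearing θ = 5.4105 rad.
sin φ₂ = sin φ₁ cos δ + cos φ₁ sin δ cos θ = (0.8868)(0.1854) + (0.4621)(0.9827)(0.6428) = 0.4563, so φ₂ = 27.15°.
Δλ = atan2(sin θ sin δ cos φ₁, cos δ − sin φ₁ sin φ₂) = atan2(-0.3478, -0.2192) = -122.223°.
λ₂ = -128.701° − 122.223° = -250.92° → 109.08° after wrapping to (−180°, 180°].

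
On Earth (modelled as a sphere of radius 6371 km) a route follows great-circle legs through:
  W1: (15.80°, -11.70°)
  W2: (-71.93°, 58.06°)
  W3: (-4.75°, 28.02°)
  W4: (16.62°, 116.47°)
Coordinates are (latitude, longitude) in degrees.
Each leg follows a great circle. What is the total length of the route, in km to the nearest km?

Leg W1→W2: central angle 1.7270 rad, distance 11002.9 km.
Leg W2→W3: central angle 1.2172 rad, distance 7754.5 km.
Leg W3→W4: central angle 1.5687 rad, distance 9993.9 km.
Total: 11002.9 + 7754.5 + 9993.9 ≈ 28751 km.

28751 km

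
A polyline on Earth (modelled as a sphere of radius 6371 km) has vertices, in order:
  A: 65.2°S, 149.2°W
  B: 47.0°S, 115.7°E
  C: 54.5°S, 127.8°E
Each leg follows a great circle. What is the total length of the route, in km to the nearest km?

Leg A→B: central angle 0.8783 rad, distance 5595.5 km.
Leg B→C: central angle 0.1866 rad, distance 1188.6 km.
Total: 5595.5 + 1188.6 ≈ 6784 km.

6784 km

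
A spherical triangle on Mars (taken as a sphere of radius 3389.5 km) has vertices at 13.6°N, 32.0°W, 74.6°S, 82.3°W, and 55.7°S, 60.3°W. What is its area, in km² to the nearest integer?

Side lengths (central angles): a = 0.3620, b = 1.2786, c = 1.6327 rad; semiperimeter s = 1.6367.
By l'Huilier's theorem, tan(E/4) = √[tan(s/2) tan((s−a)/2) tan((s−b)/2) tan((s−c)/2)], giving spherical excess E = 0.0676 rad.
Area = E·R² = 0.0676 × (3389.5)² ≈ 776934 km².

776934 km²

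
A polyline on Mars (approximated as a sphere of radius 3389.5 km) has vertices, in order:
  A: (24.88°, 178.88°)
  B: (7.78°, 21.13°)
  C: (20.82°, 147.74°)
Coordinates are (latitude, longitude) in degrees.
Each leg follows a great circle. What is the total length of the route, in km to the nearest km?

15445 km

Leg A→B: central angle 2.4574 rad, distance 8329.5 km.
Leg B→C: central angle 2.0992 rad, distance 7115.3 km.
Total: 8329.5 + 7115.3 ≈ 15445 km.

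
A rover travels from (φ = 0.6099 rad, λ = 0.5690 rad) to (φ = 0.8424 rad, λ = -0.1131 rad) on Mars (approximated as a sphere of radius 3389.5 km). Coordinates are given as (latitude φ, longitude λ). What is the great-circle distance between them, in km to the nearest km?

1874 km

In radians: φ₁ = 0.6099, φ₂ = 0.8424, Δλ = -39.081° = -0.6821 rad.
Haversine: a = sin²(Δφ/2) + cos φ₁ cos φ₂ sin²(Δλ/2) = 0.0135 + (0.8197)(0.6657)(0.1119) = 0.07450.
Central angle c = 2·arcsin(√a) = 0.55290 rad.
Distance = R·c = 3389.5 × 0.5529 ≈ 1874 km.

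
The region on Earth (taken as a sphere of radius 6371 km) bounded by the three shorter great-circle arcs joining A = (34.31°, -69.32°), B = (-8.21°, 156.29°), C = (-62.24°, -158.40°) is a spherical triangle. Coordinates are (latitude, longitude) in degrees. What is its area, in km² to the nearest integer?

91686669 km²

Side lengths (central angles): a = 1.1034, b = 2.0859, c = 2.2815 rad; semiperimeter s = 2.7354.
By l'Huilier's theorem, tan(E/4) = √[tan(s/2) tan((s−a)/2) tan((s−b)/2) tan((s−c)/2)], giving spherical excess E = 2.2589 rad.
Area = E·R² = 2.2589 × (6371)² ≈ 91686669 km².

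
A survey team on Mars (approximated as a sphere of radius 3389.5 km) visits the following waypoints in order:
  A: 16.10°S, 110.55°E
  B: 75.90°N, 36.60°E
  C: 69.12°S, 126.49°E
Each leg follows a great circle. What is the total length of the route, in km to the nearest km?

15189 km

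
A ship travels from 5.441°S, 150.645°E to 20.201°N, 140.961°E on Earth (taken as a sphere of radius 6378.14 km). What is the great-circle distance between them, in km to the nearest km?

With latitudes φ₁ = -5.441°, φ₂ = 20.201° and longitude difference Δλ = -9.684°:
cos c = sin φ₁ sin φ₂ + cos φ₁ cos φ₂ cos Δλ = (-0.0948)(0.3453) + (0.9955)(0.9385)(0.9858) = 0.88820,
so c = arccos(0.88820) = 0.47738 rad.
Distance = R·c = 6378.14 × 0.4774 ≈ 3045 km.

3045 km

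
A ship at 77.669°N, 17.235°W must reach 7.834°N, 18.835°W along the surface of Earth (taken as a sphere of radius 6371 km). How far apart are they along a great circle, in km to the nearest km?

7766 km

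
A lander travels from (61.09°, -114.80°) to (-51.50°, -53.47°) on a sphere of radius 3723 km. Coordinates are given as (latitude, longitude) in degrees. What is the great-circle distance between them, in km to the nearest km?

7975 km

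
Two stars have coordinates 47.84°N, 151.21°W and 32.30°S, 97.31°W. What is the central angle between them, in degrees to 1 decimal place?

In radians: φ₁ = 0.8350, φ₂ = -0.5637, Δλ = 53.900° = 0.9407 rad.
cos c = sin φ₁ sin φ₂ + cos φ₁ cos φ₂ cos Δλ = (0.7413)(-0.5344) + (0.6712)(0.8453)(0.5892) = -0.06183,
so c = arccos(-0.06183) = 1.63266 rad.
So the angular separation is 93.5°.

93.5°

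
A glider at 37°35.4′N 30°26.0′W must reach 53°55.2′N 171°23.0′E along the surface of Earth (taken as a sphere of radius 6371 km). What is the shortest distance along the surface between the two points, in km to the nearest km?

9626 km

In radians: φ₁ = 0.6561, φ₂ = 0.9411, Δλ = -158.183° = -2.7608 rad.
cos c = sin φ₁ sin φ₂ + cos φ₁ cos φ₂ cos Δλ = (0.6100)(0.8082) + (0.7924)(0.5889)(-0.9284) = 0.05977,
so c = arccos(0.05977) = 1.51099 rad.
Distance = R·c = 6371 × 1.5110 ≈ 9626 km.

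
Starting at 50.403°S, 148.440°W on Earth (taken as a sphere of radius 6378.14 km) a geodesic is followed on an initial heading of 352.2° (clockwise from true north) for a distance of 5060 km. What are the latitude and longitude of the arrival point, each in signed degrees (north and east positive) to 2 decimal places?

-5.19°, -154.01°

Angular distance δ = d/R = 5060/6378.14 = 0.79333 rad; initial bearing θ = 6.1470 rad.
sin φ₂ = sin φ₁ cos δ + cos φ₁ sin δ cos θ = (-0.7705)(0.7015) + (0.6374)(0.7127)(0.9907) = -0.0905, so φ₂ = -5.19°.
Δλ = atan2(sin θ sin δ cos φ₁, cos δ − sin φ₁ sin φ₂) = atan2(-0.0617, 0.6318) = -5.573°.
λ₂ = -148.440° − 5.573° = -154.01°.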